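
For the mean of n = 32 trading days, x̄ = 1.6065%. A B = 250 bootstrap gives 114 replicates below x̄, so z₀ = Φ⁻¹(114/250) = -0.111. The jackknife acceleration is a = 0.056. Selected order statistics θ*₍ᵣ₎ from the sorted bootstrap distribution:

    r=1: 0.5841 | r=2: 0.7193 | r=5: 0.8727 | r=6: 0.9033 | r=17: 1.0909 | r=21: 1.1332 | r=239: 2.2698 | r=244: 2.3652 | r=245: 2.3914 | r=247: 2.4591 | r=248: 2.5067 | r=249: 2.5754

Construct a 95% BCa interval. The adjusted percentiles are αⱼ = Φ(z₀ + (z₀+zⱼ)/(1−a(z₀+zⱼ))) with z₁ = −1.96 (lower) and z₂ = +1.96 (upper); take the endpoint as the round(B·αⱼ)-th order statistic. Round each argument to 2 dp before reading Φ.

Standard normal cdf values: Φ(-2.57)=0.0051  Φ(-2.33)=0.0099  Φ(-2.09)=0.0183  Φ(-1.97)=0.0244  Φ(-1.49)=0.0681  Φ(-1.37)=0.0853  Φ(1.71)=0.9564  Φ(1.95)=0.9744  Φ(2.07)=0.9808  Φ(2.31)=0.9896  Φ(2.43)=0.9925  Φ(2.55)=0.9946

(0.9033, 2.3652)

Lower: z₀ + z₁ = -0.111 + (-1.960) = -2.071; 1 − a(z₀+z₁) = 1 − (0.056)(-2.071) = 1.1160; argument = -0.111 + (-2.071)/1.1160 = -1.9668 → -1.97.
α₁ = Φ(-1.97) = 0.0244; rank = round(250 × 0.0244) = 6; θ*₍6₎ = 0.9033.
Upper: z₀ + z₂ = 1.849; 1 − a(z₀+z₂) = 0.8965; argument = 1.9516 → 1.95; α₂ = 0.9744; rank = 244; θ*₍244₎ = 2.3652.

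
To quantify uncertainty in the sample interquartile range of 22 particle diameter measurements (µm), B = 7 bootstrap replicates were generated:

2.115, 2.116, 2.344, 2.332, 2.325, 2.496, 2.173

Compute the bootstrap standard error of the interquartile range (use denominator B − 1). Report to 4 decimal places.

SE* = 0.1417

Bootstrap SE is the standard deviation of the 7 replicate interquartile ranges.
Mean of replicates: (2.115 + 2.116 + 2.344 + 2.332 + 2.325 + 2.496 + 2.173) / 7 = 15.90100 / 7 = 2.27157
Sum of squared deviations: (−0.15657)² + (−0.15557)² + (+0.07243)² + (+0.06043)² + (+0.05343)² + (+0.22443)² + (−0.09857)² = 0.12055
Variance = 0.12055 / 6 = 0.02009
SE* = √0.02009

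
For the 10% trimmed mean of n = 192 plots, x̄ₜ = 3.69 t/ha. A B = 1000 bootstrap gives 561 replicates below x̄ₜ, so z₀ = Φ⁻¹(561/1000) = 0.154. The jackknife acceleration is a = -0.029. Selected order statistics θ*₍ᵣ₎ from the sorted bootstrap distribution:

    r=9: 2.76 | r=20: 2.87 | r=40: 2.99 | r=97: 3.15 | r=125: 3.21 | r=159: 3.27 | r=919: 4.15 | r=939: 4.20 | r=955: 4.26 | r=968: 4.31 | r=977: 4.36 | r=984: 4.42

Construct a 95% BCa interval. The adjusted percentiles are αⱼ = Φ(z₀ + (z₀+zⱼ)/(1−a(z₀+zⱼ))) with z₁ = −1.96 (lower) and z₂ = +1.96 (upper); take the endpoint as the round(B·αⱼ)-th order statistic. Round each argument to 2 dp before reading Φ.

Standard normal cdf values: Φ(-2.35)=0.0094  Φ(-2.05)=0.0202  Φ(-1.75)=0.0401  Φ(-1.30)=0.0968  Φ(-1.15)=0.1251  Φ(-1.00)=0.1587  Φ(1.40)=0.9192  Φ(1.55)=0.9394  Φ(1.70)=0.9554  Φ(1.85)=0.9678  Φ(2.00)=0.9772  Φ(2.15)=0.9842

(2.99, 4.42)

Lower: z₀ + z₁ = 0.154 + (-1.960) = -1.806; 1 − a(z₀+z₁) = 1 − (-0.029)(-1.806) = 0.9476; argument = 0.154 + (-1.806)/0.9476 = -1.7518 → -1.75.
α₁ = Φ(-1.75) = 0.0401; rank = round(1000 × 0.0401) = 40; θ*₍40₎ = 2.99.
Upper: z₀ + z₂ = 2.114; 1 − a(z₀+z₂) = 1.0613; argument = 2.1459 → 2.15; α₂ = 0.9842; rank = 984; θ*₍984₎ = 4.42.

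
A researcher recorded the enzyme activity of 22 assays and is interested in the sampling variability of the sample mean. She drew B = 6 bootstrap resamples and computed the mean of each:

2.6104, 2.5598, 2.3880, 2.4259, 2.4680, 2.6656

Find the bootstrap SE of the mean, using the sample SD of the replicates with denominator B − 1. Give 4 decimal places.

SE* = 0.1095

Bootstrap SE is the standard deviation of the 6 replicate means.
Mean of replicates: (2.6104 + 2.5598 + 2.3880 + 2.4259 + 2.4680 + 2.6656) / 6 = 15.11770 / 6 = 2.51962
Sum of squared deviations: (+0.09078)² + (+0.04018)² + (−0.13162)² + (−0.09372)² + (−0.05162)² + (+0.14598)² = 0.05994
Variance = 0.05994 / 5 = 0.01199
SE* = √0.01199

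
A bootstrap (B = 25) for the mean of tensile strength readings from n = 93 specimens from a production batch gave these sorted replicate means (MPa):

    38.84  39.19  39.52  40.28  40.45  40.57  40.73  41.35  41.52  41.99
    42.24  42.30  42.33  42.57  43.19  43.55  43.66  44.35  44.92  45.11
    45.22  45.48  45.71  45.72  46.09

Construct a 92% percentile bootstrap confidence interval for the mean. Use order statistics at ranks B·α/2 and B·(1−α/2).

(38.84, 45.72)

α = 0.08; lower rank = 25 × 0.040 = 1; upper rank = 25 × 0.960 = 24.
The 1st smallest replicate is 38.84; the 24th is 45.72.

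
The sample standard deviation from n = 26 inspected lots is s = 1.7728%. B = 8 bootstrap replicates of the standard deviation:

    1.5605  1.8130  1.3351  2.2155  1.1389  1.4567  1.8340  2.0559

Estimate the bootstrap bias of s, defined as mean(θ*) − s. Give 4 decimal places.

mean(θ*) = (1.5605 + 1.8130 + 1.3351 + 2.2155 + 1.1389 + 1.4567 + 1.8340 + 2.0559) / 8 = 1.67620
bias = 1.67620 − 1.7728

bias = −0.0966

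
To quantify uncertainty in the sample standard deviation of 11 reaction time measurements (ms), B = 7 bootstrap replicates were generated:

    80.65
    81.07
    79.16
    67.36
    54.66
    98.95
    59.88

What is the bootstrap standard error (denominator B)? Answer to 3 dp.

SE* = 13.933

Bootstrap SE is the standard deviation of the 7 replicate standard deviations.
Mean of replicates: (80.65 + 81.07 + 79.16 + 67.36 + 54.66 + 98.95 + 59.88) / 7 = 521.7300 / 7 = 74.5329
Sum of squared deviations: (+6.1171)² + (+6.5371)² + (+4.6271)² + (−7.1729)² + (−19.8729)² + (+24.4171)² + (−14.6529)² = 1358.8475
Variance = 1358.8475 / 7 = 194.1211
SE* = √194.1211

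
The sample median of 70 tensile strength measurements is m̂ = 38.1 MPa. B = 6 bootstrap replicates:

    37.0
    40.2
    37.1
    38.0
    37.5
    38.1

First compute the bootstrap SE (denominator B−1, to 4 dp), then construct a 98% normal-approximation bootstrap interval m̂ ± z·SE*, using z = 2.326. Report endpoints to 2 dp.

Mean of replicates = 37.9833; sum of squared deviations = 6.9083; SE* = √(6.9083/5) = 1.1754
Margin = 2.326 × 1.1754 = 2.734
Interval: 38.1 ± 2.734

(35.37, 40.83)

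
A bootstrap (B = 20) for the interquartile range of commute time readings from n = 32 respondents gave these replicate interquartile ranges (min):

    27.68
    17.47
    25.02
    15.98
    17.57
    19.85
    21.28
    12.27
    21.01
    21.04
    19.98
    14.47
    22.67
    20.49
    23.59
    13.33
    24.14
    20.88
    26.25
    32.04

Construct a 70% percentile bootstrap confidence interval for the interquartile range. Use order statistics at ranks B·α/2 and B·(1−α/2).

Sorted replicates: 12.27, 13.33, 14.47, 15.98, 17.47, 17.57, 19.85, 19.98, 20.49, 20.88, 21.01, 21.04, 21.28, 22.67, 23.59, 24.14, 25.02, 26.25, 27.68, 32.04
α = 0.30; lower rank = 20 × 0.150 = 3; upper rank = 20 × 0.850 = 17.
The 3rd smallest replicate is 14.47; the 17th is 25.02.

(14.47, 25.02)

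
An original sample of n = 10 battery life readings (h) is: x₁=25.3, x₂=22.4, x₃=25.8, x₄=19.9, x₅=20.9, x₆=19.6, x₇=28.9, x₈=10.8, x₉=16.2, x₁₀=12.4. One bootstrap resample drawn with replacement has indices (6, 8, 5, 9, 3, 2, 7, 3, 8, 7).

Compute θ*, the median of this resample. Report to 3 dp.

θ* = 21.650

Resample values: 19.6, 10.8, 20.9, 16.2, 25.8, 22.4, 28.9, 25.8, 10.8, 28.9.
Sorted: 10.8, 10.8, 16.2, 19.6, 20.9, 22.4, 25.8, 25.8, 28.9, 28.9
Median = average of the two middle values = 21.650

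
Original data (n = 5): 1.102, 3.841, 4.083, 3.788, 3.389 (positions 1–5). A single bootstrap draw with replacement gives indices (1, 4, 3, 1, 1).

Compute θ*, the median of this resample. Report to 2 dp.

θ* = 1.10

Resample values: 1.102, 3.788, 4.083, 1.102, 1.102.
Sorted: 1.102, 1.102, 1.102, 3.788, 4.083
Median = middle value = 1.10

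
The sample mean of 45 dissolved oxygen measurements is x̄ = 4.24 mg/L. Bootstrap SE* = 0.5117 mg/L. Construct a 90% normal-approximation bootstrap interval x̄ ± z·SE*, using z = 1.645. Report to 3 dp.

Margin = 1.645 × 0.5117 = 0.8417
Interval: 4.24 ± 0.8417

(3.398, 5.082)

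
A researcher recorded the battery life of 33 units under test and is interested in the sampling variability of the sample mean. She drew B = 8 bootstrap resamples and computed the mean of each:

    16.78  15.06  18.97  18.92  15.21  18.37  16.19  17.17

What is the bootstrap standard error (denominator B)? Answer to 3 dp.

Bootstrap SE is the standard deviation of the 8 replicate means.
Mean of replicates: (16.78 + 15.06 + 18.97 + 18.92 + 15.21 + 18.37 + 16.19 + 17.17) / 8 = 136.6700 / 8 = 17.0838
Sum of squared deviations: (−0.3038)² + (−2.0238)² + (+1.8862)² + (+1.8362)² + (−1.8738)² + (+1.2862)² + (−0.8938)² + (+0.0862)² = 17.0892
Variance = 17.0892 / 8 = 2.1361
SE* = √2.1361

SE* = 1.462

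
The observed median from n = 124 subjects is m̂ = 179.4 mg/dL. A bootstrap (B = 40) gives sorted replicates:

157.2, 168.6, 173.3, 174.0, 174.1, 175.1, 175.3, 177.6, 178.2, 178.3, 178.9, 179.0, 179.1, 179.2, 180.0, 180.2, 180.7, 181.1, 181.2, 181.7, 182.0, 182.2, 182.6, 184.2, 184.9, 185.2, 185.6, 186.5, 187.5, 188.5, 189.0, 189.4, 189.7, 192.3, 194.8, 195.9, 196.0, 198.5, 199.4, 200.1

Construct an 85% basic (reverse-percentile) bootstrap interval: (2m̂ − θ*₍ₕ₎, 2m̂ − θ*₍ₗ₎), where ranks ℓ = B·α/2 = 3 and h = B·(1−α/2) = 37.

Percentile endpoints at ranks 3 and 37: θ*₍3₎ = 173.3, θ*₍37₎ = 196.0.
Basic interval reflects these around m̂:
  lower = 2 × 179.4 − 196.0 = 162.8
  upper = 2 × 179.4 − 173.3 = 185.5

(162.8, 185.5)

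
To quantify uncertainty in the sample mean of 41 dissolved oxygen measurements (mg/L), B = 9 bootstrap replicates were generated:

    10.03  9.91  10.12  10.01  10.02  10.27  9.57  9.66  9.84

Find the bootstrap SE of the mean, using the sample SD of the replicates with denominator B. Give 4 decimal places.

Bootstrap SE is the standard deviation of the 9 replicate means.
Mean of replicates: (10.03 + 9.91 + 10.12 + 10.01 + 10.02 + 10.27 + 9.57 + 9.66 + 9.84) / 9 = 89.43000 / 9 = 9.93667
Sum of squared deviations: (+0.09333)² + (−0.02667)² + (+0.18333)² + (+0.07333)² + (+0.08333)² + (+0.33333)² + (−0.36667)² + (−0.27667)² + (−0.09667)² = 0.38680
Variance = 0.38680 / 9 = 0.04298
SE* = √0.04298

SE* = 0.2073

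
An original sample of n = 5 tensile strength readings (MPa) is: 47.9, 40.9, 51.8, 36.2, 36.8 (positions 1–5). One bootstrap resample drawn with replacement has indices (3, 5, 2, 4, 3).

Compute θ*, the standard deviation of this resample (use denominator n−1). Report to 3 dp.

θ* = 7.790

Resample values: 51.8, 36.8, 40.9, 36.2, 51.8.
Mean = 43.5000; sum of squared deviations = 242.7200
s² = 242.7200 / 4 = 60.6800
s = √60.6800 = 7.790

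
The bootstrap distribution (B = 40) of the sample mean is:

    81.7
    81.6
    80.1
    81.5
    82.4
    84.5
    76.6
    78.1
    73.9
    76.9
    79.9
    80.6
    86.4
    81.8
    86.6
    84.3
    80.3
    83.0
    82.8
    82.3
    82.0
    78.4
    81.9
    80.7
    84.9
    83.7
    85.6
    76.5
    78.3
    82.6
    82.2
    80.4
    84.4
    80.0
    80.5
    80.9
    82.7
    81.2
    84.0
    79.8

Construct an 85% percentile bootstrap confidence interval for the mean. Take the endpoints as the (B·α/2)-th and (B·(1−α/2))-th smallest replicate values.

(76.6, 84.9)

Sorted replicates: 73.9, 76.5, 76.6, 76.9, 78.1, 78.3, 78.4, 79.8, 79.9, 80.0, 80.1, 80.3, 80.4, 80.5, 80.6, 80.7, 80.9, 81.2, 81.5, 81.6, 81.7, 81.8, 81.9, 82.0, 82.2, 82.3, 82.4, 82.6, 82.7, 82.8, 83.0, 83.7, 84.0, 84.3, 84.4, 84.5, 84.9, 85.6, 86.4, 86.6
α = 0.15; lower rank = 40 × 0.075 = 3; upper rank = 40 × 0.925 = 37.
The 3rd smallest replicate is 76.6; the 37th is 84.9.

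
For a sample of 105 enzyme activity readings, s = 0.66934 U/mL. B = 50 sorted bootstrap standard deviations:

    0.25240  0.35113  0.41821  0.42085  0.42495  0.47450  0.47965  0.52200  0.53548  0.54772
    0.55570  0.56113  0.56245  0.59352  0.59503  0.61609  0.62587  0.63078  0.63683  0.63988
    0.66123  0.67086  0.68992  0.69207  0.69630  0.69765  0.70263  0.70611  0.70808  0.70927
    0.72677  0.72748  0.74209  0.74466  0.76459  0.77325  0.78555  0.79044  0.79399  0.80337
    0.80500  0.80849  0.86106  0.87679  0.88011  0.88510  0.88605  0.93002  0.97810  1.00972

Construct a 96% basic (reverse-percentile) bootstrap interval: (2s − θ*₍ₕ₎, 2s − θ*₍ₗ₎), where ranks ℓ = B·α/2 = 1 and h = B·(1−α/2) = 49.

Percentile endpoints at ranks 1 and 49: θ*₍1₎ = 0.25240, θ*₍49₎ = 0.97810.
Basic interval reflects these around s:
  lower = 2 × 0.66934 − 0.97810 = 0.36058
  upper = 2 × 0.66934 − 0.25240 = 1.08628

(0.36058, 1.08628)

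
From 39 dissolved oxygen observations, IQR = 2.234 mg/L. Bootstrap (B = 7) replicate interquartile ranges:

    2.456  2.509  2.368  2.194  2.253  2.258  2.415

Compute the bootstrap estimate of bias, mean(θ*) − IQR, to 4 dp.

mean(θ*) = (2.456 + 2.509 + 2.368 + 2.194 + 2.253 + 2.258 + 2.415) / 7 = 2.35043
bias = 2.35043 − 2.234

bias = +0.1164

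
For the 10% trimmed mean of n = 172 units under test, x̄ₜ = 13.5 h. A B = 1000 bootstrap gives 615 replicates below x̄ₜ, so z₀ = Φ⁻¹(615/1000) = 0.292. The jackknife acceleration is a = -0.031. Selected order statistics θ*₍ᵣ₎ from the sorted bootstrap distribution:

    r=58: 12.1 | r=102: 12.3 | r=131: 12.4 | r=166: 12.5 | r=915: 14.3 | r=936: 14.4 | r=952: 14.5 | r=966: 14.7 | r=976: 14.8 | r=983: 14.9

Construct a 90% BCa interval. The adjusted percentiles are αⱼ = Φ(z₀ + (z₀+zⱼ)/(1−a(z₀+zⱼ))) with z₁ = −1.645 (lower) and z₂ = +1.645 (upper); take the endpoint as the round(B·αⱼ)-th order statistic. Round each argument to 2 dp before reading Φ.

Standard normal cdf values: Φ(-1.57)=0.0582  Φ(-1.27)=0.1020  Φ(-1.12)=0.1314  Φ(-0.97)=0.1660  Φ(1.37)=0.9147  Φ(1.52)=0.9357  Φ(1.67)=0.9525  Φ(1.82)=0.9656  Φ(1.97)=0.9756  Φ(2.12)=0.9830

(12.4, 14.9)

Lower: z₀ + z₁ = 0.292 + (-1.645) = -1.353; 1 − a(z₀+z₁) = 1 − (-0.031)(-1.353) = 0.9581; argument = 0.292 + (-1.353)/0.9581 = -1.1202 → -1.12.
α₁ = Φ(-1.12) = 0.1314; rank = round(1000 × 0.1314) = 131; θ*₍131₎ = 12.4.
Upper: z₀ + z₂ = 1.937; 1 − a(z₀+z₂) = 1.0600; argument = 2.1193 → 2.12; α₂ = 0.9830; rank = 983; θ*₍983₎ = 14.9.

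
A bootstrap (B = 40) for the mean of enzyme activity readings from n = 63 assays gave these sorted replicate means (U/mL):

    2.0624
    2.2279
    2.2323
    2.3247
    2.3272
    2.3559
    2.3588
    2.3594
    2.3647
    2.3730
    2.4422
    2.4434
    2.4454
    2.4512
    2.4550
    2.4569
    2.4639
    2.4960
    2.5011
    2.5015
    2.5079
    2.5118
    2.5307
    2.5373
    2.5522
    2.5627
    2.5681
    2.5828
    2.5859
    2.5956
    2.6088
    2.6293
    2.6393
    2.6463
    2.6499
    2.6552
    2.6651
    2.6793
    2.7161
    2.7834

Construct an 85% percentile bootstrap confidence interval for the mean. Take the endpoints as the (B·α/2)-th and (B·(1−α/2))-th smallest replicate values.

α = 0.15; lower rank = 40 × 0.075 = 3; upper rank = 40 × 0.925 = 37.
The 3rd smallest replicate is 2.2323; the 37th is 2.6651.

(2.2323, 2.6651)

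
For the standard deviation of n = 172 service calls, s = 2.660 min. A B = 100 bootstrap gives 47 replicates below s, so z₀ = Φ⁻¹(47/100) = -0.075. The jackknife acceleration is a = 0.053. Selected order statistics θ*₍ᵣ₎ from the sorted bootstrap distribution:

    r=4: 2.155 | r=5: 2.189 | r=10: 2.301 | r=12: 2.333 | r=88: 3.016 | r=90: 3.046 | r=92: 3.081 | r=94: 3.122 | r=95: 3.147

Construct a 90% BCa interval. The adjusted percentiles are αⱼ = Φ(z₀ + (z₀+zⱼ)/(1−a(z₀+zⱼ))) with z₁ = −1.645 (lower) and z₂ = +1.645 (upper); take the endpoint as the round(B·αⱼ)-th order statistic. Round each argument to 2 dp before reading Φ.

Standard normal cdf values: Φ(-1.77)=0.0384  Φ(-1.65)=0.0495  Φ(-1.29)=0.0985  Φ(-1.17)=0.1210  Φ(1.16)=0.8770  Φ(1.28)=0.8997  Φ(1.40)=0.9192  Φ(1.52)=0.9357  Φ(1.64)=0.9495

(2.189, 3.147)

Lower: z₀ + z₁ = -0.075 + (-1.645) = -1.720; 1 − a(z₀+z₁) = 1 − (0.053)(-1.720) = 1.0912; argument = -0.075 + (-1.720)/1.0912 = -1.6513 → -1.65.
α₁ = Φ(-1.65) = 0.0495; rank = round(100 × 0.0495) = 5; θ*₍5₎ = 2.189.
Upper: z₀ + z₂ = 1.570; 1 − a(z₀+z₂) = 0.9168; argument = 1.6375 → 1.64; α₂ = 0.9495; rank = 95; θ*₍95₎ = 3.147.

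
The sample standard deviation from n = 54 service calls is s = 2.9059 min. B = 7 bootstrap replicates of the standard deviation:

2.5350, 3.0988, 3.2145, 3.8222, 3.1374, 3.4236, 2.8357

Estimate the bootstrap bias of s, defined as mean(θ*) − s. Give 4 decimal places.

mean(θ*) = (2.5350 + 3.0988 + 3.2145 + 3.8222 + 3.1374 + 3.4236 + 2.8357) / 7 = 3.15246
bias = 3.15246 − 2.9059

bias = +0.2466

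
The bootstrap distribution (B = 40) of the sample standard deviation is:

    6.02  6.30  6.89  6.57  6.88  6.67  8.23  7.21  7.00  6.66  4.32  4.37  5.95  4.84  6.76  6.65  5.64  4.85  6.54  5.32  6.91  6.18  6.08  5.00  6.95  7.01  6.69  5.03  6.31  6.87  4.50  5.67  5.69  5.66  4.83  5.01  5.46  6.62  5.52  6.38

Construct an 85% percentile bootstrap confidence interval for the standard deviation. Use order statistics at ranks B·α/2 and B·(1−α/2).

(4.50, 7.00)

Sorted replicates: 4.32, 4.37, 4.50, 4.83, 4.84, 4.85, 5.00, 5.01, 5.03, 5.32, 5.46, 5.52, 5.64, 5.66, 5.67, 5.69, 5.95, 6.02, 6.08, 6.18, 6.30, 6.31, 6.38, 6.54, 6.57, 6.62, 6.65, 6.66, 6.67, 6.69, 6.76, 6.87, 6.88, 6.89, 6.91, 6.95, 7.00, 7.01, 7.21, 8.23
α = 0.15; lower rank = 40 × 0.075 = 3; upper rank = 40 × 0.925 = 37.
The 3rd smallest replicate is 4.50; the 37th is 7.00.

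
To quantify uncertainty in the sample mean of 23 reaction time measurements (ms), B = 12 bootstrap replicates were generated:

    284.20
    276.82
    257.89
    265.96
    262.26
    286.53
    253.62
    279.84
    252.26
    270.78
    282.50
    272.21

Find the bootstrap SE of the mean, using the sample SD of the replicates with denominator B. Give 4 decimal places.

Bootstrap SE is the standard deviation of the 12 replicate means.
Mean of replicates: (284.20 + 276.82 + 257.89 + 265.96 + 262.26 + 286.53 + 253.62 + 279.84 + 252.26 + 270.78 + 282.50 + 272.21) / 12 = 3244.87000 / 12 = 270.40583
Sum of squared deviations: (+13.79417)² + (+6.41417)² + (−12.51583)² + (−4.44583)² + (−8.14583)² + (+16.12417)² + (−16.78583)² + (+9.43417)² + (−18.14583)² + (+0.37417)² + (+12.09417)² + (+1.80417)² = 1583.87829
Variance = 1583.87829 / 12 = 131.98986
SE* = √131.98986

SE* = 11.4887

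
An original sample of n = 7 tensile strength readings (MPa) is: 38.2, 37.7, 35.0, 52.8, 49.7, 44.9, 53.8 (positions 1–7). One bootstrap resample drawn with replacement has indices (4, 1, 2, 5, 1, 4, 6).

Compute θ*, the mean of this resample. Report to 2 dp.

θ* = 44.90

Resample values: 52.8, 38.2, 37.7, 49.7, 38.2, 52.8, 44.9.
Mean = (52.8 + 38.2 + 37.7 + 49.7 + 38.2 + 52.8 + 44.9) / 7 = 314.30 / 7 = 44.90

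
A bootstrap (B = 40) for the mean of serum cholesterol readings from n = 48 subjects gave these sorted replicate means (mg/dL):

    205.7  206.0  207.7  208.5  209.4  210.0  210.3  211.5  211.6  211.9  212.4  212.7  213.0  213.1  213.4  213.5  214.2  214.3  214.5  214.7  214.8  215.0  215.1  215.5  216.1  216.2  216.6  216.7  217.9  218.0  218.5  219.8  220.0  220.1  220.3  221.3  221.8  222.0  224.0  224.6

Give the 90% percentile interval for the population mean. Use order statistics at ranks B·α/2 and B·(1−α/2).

α = 0.10; lower rank = 40 × 0.050 = 2; upper rank = 40 × 0.950 = 38.
The 2nd smallest replicate is 206.0; the 38th is 222.0.

(206.0, 222.0)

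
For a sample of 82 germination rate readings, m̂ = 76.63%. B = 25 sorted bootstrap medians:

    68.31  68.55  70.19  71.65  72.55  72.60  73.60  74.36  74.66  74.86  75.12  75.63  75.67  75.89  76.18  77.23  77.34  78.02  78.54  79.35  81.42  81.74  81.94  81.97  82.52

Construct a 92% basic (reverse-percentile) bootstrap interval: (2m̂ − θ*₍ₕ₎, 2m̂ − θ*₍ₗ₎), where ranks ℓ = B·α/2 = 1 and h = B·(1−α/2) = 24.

Percentile endpoints at ranks 1 and 24: θ*₍1₎ = 68.31, θ*₍24₎ = 81.97.
Basic interval reflects these around m̂:
  lower = 2 × 76.63 − 81.97 = 71.29
  upper = 2 × 76.63 − 68.31 = 84.95

(71.29, 84.95)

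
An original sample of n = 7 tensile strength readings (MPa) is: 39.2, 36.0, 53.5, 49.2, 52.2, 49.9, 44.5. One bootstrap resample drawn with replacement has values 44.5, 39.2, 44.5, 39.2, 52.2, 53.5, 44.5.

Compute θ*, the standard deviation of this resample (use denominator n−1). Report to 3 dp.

Mean = 45.3714; sum of squared deviations = 191.1543
s² = 191.1543 / 6 = 31.8590
s = √31.8590 = 5.644

θ* = 5.644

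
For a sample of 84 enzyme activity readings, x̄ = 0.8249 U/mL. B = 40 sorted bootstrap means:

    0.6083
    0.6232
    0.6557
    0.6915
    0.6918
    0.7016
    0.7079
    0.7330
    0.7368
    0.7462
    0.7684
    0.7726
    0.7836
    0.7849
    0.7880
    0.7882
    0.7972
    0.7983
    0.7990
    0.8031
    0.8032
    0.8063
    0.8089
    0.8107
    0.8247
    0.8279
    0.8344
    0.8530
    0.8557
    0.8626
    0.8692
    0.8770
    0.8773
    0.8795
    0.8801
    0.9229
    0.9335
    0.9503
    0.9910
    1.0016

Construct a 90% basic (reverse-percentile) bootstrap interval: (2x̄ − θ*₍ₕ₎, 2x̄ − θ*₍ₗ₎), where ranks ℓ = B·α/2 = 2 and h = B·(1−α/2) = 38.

Percentile endpoints at ranks 2 and 38: θ*₍2₎ = 0.6232, θ*₍38₎ = 0.9503.
Basic interval reflects these around x̄:
  lower = 2 × 0.8249 − 0.9503 = 0.6995
  upper = 2 × 0.8249 − 0.6232 = 1.0266

(0.6995, 1.0266)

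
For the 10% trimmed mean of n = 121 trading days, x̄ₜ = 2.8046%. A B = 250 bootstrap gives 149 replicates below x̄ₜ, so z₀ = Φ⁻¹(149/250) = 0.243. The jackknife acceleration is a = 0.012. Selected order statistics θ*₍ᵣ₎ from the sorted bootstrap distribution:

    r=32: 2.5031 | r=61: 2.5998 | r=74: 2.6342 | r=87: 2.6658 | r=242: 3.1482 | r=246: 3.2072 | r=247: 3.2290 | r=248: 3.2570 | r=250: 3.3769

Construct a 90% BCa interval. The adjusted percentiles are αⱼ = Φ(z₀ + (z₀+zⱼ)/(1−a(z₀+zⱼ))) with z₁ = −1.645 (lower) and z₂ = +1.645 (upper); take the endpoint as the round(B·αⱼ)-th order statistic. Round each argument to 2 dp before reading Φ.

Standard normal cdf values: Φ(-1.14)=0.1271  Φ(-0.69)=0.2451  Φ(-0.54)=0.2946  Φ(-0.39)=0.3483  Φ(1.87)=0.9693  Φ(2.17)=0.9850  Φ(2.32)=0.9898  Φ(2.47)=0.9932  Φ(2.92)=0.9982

(2.5031, 3.2072)

Lower: z₀ + z₁ = 0.243 + (-1.645) = -1.402; 1 − a(z₀+z₁) = 1 − (0.012)(-1.402) = 1.0168; argument = 0.243 + (-1.402)/1.0168 = -1.1358 → -1.14.
α₁ = Φ(-1.14) = 0.1271; rank = round(250 × 0.1271) = 32; θ*₍32₎ = 2.5031.
Upper: z₀ + z₂ = 1.888; 1 − a(z₀+z₂) = 0.9773; argument = 2.1748 → 2.17; α₂ = 0.9850; rank = 246; θ*₍246₎ = 3.2072.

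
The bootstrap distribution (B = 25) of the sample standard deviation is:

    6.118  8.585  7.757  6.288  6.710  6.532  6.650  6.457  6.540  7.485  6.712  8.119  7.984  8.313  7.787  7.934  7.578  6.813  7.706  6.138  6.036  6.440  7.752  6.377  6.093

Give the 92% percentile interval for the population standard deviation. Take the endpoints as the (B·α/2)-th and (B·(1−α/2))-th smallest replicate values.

(6.036, 8.313)

Sorted replicates: 6.036, 6.093, 6.118, 6.138, 6.288, 6.377, 6.440, 6.457, 6.532, 6.540, 6.650, 6.710, 6.712, 6.813, 7.485, 7.578, 7.706, 7.752, 7.757, 7.787, 7.934, 7.984, 8.119, 8.313, 8.585
α = 0.08; lower rank = 25 × 0.040 = 1; upper rank = 25 × 0.960 = 24.
The 1st smallest replicate is 6.036; the 24th is 8.313.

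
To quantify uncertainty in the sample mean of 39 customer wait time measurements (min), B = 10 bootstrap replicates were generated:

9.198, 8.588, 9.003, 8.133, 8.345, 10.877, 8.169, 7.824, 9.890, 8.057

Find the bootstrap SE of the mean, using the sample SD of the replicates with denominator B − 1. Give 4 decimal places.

SE* = 0.9604

Bootstrap SE is the standard deviation of the 10 replicate means.
Mean of replicates: (9.198 + 8.588 + 9.003 + 8.133 + 8.345 + 10.877 + 8.169 + 7.824 + 9.890 + 8.057) / 10 = 88.08400 / 10 = 8.80840
Sum of squared deviations: (+0.38960)² + (−0.22040)² + (+0.19460)² + (−0.67540)² + (−0.46340)² + (+2.06860)² + (−0.63940)² + (−0.98440)² + (+1.08160)² + (−0.75140)² = 8.30058
Variance = 8.30058 / 9 = 0.92229
SE* = √0.92229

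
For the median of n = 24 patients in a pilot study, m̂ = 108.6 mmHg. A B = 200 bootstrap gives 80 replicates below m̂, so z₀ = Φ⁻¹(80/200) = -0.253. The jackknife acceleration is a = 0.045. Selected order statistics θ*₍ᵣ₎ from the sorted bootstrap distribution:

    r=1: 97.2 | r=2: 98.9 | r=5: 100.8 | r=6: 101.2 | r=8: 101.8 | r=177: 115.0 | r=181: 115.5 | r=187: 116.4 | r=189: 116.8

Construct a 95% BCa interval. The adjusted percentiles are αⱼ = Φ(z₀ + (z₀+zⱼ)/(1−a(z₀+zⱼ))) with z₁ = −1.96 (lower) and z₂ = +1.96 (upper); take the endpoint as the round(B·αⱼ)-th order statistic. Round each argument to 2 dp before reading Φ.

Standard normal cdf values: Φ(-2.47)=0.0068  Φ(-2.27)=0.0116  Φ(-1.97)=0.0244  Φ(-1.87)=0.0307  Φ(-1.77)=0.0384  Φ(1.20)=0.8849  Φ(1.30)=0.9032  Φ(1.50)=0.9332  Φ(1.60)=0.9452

Lower: z₀ + z₁ = -0.253 + (-1.960) = -2.213; 1 − a(z₀+z₁) = 1 − (0.045)(-2.213) = 1.0996; argument = -0.253 + (-2.213)/1.0996 = -2.2656 → -2.27.
α₁ = Φ(-2.27) = 0.0116; rank = round(200 × 0.0116) = 2; θ*₍2₎ = 98.9.
Upper: z₀ + z₂ = 1.707; 1 − a(z₀+z₂) = 0.9232; argument = 1.5960 → 1.60; α₂ = 0.9452; rank = 189; θ*₍189₎ = 116.8.

(98.9, 116.8)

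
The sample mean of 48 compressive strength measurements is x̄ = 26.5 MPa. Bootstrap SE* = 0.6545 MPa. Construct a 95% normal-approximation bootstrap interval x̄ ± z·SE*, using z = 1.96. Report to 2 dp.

(25.22, 27.78)

Margin = 1.96 × 0.6545 = 1.283
Interval: 26.5 ± 1.283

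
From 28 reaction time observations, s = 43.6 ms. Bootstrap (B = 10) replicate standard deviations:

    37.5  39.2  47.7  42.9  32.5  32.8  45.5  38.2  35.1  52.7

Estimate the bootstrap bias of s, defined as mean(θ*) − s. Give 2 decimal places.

mean(θ*) = (37.5 + 39.2 + 47.7 + 42.9 + 32.5 + 32.8 + 45.5 + 38.2 + 35.1 + 52.7) / 10 = 40.410
bias = 40.410 − 43.6

bias = −3.19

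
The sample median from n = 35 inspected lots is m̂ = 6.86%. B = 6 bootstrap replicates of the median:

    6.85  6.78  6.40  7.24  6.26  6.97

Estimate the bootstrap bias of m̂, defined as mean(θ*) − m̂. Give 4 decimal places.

mean(θ*) = (6.85 + 6.78 + 6.40 + 7.24 + 6.26 + 6.97) / 6 = 6.75000
bias = 6.75000 − 6.86

bias = −0.1100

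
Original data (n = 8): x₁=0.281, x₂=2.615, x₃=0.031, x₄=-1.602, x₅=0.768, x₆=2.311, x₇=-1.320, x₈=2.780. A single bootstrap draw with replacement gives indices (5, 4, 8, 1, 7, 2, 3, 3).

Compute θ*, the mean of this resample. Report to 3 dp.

Resample values: 0.768, -1.602, 2.780, 0.281, -1.320, 2.615, 0.031, 0.031.
Mean = (0.768 + (-1.602) + 2.780 + 0.281 + (-1.320) + 2.615 + 0.031 + 0.031) / 8 = 3.5840 / 8 = 0.448

θ* = 0.448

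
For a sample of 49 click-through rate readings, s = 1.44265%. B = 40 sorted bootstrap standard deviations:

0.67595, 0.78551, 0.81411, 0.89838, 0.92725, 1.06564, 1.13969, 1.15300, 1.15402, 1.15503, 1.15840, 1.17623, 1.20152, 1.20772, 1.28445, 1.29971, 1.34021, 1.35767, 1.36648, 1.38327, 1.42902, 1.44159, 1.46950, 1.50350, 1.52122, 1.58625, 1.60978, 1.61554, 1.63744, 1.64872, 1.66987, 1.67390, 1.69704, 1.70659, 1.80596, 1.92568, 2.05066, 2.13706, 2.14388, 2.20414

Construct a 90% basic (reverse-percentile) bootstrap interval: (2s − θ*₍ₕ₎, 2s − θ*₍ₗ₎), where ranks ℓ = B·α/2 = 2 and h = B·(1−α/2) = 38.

Percentile endpoints at ranks 2 and 38: θ*₍2₎ = 0.78551, θ*₍38₎ = 2.13706.
Basic interval reflects these around s:
  lower = 2 × 1.44265 − 2.13706 = 0.74824
  upper = 2 × 1.44265 − 0.78551 = 2.09979

(0.74824, 2.09979)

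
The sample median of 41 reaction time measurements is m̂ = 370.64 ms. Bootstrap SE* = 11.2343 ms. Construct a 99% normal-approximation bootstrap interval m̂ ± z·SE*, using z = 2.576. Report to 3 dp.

Margin = 2.576 × 11.2343 = 28.9396
Interval: 370.64 ± 28.9396

(341.700, 399.580)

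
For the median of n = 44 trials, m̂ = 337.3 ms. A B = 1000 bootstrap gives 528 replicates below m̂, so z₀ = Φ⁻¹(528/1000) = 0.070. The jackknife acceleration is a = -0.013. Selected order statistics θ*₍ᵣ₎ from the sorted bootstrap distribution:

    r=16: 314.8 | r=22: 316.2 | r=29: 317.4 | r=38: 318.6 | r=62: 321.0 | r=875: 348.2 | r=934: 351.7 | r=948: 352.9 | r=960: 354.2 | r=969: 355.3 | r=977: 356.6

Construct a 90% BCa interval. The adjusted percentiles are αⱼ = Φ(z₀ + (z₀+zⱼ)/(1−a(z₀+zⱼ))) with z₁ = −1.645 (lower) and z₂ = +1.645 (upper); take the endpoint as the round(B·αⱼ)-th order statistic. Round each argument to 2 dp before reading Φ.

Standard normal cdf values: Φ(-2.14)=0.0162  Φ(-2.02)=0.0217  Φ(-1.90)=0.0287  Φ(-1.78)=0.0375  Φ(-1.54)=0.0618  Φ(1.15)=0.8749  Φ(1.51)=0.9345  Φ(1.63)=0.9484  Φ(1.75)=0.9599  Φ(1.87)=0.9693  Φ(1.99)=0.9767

Lower: z₀ + z₁ = 0.070 + (-1.645) = -1.575; 1 − a(z₀+z₁) = 1 − (-0.013)(-1.575) = 0.9795; argument = 0.070 + (-1.575)/0.9795 = -1.5379 → -1.54.
α₁ = Φ(-1.54) = 0.0618; rank = round(1000 × 0.0618) = 62; θ*₍62₎ = 321.0.
Upper: z₀ + z₂ = 1.715; 1 − a(z₀+z₂) = 1.0223; argument = 1.7476 → 1.75; α₂ = 0.9599; rank = 960; θ*₍960₎ = 354.2.

(321.0, 354.2)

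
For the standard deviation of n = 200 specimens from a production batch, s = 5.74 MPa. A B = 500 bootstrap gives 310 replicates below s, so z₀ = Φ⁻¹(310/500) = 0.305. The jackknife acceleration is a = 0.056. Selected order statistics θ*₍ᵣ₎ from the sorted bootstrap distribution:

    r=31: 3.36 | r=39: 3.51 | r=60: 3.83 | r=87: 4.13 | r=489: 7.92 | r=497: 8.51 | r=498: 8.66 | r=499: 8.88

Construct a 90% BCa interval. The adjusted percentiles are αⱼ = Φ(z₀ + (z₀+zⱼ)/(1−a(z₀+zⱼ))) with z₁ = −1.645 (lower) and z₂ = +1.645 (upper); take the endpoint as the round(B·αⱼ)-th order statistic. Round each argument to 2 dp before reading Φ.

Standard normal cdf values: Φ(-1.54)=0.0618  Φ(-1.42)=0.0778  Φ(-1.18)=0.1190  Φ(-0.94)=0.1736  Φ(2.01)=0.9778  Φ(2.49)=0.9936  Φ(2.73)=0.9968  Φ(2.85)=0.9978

(4.13, 8.51)

Lower: z₀ + z₁ = 0.305 + (-1.645) = -1.340; 1 − a(z₀+z₁) = 1 − (0.056)(-1.340) = 1.0750; argument = 0.305 + (-1.340)/1.0750 = -0.9415 → -0.94.
α₁ = Φ(-0.94) = 0.1736; rank = round(500 × 0.1736) = 87; θ*₍87₎ = 4.13.
Upper: z₀ + z₂ = 1.950; 1 − a(z₀+z₂) = 0.8908; argument = 2.4940 → 2.49; α₂ = 0.9936; rank = 497; θ*₍497₎ = 8.51.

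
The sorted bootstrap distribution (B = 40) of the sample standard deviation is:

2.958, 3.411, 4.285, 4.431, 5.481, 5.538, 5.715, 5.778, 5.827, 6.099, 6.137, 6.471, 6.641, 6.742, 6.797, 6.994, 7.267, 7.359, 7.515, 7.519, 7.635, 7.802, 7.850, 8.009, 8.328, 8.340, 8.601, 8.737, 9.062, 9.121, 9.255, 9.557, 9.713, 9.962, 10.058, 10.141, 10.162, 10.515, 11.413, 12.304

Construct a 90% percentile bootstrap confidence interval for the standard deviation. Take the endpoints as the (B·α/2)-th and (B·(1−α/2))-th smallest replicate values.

α = 0.10; lower rank = 40 × 0.050 = 2; upper rank = 40 × 0.950 = 38.
The 2nd smallest replicate is 3.411; the 38th is 10.515.

(3.411, 10.515)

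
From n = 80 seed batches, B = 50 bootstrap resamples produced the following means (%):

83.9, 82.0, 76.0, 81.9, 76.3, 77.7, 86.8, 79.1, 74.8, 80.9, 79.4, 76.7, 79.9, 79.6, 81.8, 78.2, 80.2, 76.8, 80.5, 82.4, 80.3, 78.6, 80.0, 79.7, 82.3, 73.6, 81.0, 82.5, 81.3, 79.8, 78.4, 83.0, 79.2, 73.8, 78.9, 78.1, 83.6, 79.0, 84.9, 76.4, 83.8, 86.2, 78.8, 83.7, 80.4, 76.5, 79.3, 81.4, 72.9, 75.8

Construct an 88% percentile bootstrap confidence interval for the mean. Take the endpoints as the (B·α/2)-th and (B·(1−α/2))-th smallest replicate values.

Sorted replicates: 72.9, 73.6, 73.8, 74.8, 75.8, 76.0, 76.3, 76.4, 76.5, 76.7, 76.8, 77.7, 78.1, 78.2, 78.4, 78.6, 78.8, 78.9, 79.0, 79.1, 79.2, 79.3, 79.4, 79.6, 79.7, 79.8, 79.9, 80.0, 80.2, 80.3, 80.4, 80.5, 80.9, 81.0, 81.3, 81.4, 81.8, 81.9, 82.0, 82.3, 82.4, 82.5, 83.0, 83.6, 83.7, 83.8, 83.9, 84.9, 86.2, 86.8
α = 0.12; lower rank = 50 × 0.060 = 3; upper rank = 50 × 0.940 = 47.
The 3rd smallest replicate is 73.8; the 47th is 83.9.

(73.8, 83.9)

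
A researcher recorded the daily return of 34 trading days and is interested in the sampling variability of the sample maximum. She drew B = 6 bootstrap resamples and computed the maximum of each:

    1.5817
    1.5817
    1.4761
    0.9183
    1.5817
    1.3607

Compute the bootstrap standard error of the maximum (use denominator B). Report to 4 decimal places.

SE* = 0.2369

Bootstrap SE is the standard deviation of the 6 replicate maximums.
Mean of replicates: (1.5817 + 1.5817 + 1.4761 + 0.9183 + 1.5817 + 1.3607) / 6 = 8.50020 / 6 = 1.41670
Sum of squared deviations: (+0.16500)² + (+0.16500)² + (+0.05940)² + (−0.49840)² + (+0.16500)² + (−0.05600)² = 0.33674
Variance = 0.33674 / 6 = 0.05612
SE* = √0.05612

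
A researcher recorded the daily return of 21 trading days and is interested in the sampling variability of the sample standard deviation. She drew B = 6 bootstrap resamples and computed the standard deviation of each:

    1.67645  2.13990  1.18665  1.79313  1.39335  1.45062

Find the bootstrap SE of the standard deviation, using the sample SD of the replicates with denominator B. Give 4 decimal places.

Bootstrap SE is the standard deviation of the 6 replicate standard deviations.
Mean of replicates: (1.67645 + 2.13990 + 1.18665 + 1.79313 + 1.39335 + 1.45062) / 6 = 9.640100 / 6 = 1.606683
Sum of squared deviations: (+0.069767)² + (+0.533217)² + (−0.420033)² + (+0.186447)² + (−0.213333)² + (−0.156063)² = 0.570245
Variance = 0.570245 / 6 = 0.095041
SE* = √0.095041

SE* = 0.3083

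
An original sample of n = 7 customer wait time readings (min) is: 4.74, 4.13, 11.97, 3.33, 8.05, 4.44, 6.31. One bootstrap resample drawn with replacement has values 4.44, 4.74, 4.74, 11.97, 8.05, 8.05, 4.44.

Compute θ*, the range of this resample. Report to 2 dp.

Range = 11.97 − 4.44 = 7.53

θ* = 7.53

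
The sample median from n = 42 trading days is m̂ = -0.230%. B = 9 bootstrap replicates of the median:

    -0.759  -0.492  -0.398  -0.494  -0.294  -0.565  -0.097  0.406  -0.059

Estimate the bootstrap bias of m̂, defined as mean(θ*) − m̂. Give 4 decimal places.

mean(θ*) = ((-0.759) + (-0.492) + (-0.398) + (-0.494) + (-0.294) + (-0.565) + (-0.097) + 0.406 + (-0.059)) / 9 = -0.30578
bias = -0.30578 − -0.230

bias = −0.0758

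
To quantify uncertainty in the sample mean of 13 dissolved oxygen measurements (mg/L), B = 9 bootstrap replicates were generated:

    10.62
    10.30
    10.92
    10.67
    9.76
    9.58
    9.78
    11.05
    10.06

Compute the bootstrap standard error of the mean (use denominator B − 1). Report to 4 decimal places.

SE* = 0.5390

Bootstrap SE is the standard deviation of the 9 replicate means.
Mean of replicates: (10.62 + 10.30 + 10.92 + 10.67 + 9.76 + 9.58 + 9.78 + 11.05 + 10.06) / 9 = 92.74000 / 9 = 10.30444
Sum of squared deviations: (+0.31556)² + (−0.00444)² + (+0.61556)² + (+0.36556)² + (−0.54444)² + (−0.72444)² + (−0.52444)² + (+0.74556)² + (−0.24444)² = 2.32402
Variance = 2.32402 / 8 = 0.29050
SE* = √0.29050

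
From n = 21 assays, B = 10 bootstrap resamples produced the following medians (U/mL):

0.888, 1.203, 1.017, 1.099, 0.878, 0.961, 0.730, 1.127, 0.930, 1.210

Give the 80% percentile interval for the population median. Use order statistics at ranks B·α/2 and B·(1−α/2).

Sorted replicates: 0.730, 0.878, 0.888, 0.930, 0.961, 1.017, 1.099, 1.127, 1.203, 1.210
α = 0.20; lower rank = 10 × 0.100 = 1; upper rank = 10 × 0.900 = 9.
The 1st smallest replicate is 0.730; the 9th is 1.203.

(0.730, 1.203)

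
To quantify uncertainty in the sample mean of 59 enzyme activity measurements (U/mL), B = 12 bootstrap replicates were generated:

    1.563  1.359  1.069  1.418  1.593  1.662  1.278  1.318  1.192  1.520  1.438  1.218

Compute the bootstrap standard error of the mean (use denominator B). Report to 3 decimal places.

Bootstrap SE is the standard deviation of the 12 replicate means.
Mean of replicates: (1.563 + 1.359 + 1.069 + 1.418 + 1.593 + 1.662 + 1.278 + 1.318 + 1.192 + 1.520 + 1.438 + 1.218) / 12 = 16.6280 / 12 = 1.3857
Sum of squared deviations: (+0.1773)² + (−0.0267)² + (−0.3167)² + (+0.0323)² + (+0.2073)² + (+0.2763)² + (−0.1077)² + (−0.0677)² + (−0.1937)² + (+0.1343)² + (+0.0523)² + (−0.1677)² = 0.3554
Variance = 0.3554 / 12 = 0.0296
SE* = √0.0296

SE* = 0.172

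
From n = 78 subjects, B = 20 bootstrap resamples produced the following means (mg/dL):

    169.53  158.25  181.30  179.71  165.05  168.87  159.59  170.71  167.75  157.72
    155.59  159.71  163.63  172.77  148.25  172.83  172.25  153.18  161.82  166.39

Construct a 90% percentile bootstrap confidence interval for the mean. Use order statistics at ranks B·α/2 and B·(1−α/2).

(148.25, 179.71)

Sorted replicates: 148.25, 153.18, 155.59, 157.72, 158.25, 159.59, 159.71, 161.82, 163.63, 165.05, 166.39, 167.75, 168.87, 169.53, 170.71, 172.25, 172.77, 172.83, 179.71, 181.30
α = 0.10; lower rank = 20 × 0.050 = 1; upper rank = 20 × 0.950 = 19.
The 1st smallest replicate is 148.25; the 19th is 179.71.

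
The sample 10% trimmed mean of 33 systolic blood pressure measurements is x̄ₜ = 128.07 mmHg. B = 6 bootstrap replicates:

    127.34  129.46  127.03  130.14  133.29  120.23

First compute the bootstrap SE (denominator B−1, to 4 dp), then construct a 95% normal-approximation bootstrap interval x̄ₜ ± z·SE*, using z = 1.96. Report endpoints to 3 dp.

(119.464, 136.676)

Mean of replicates = 127.9150; sum of squared deviations = 96.4013; SE* = √(96.4013/5) = 4.3909
Margin = 1.96 × 4.3909 = 8.6062
Interval: 128.07 ± 8.6062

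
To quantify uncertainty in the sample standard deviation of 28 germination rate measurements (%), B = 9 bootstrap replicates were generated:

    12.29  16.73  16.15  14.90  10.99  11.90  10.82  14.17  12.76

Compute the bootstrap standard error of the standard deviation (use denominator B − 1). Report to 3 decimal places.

SE* = 2.175

Bootstrap SE is the standard deviation of the 9 replicate standard deviations.
Mean of replicates: (12.29 + 16.73 + 16.15 + 14.90 + 10.99 + 11.90 + 10.82 + 14.17 + 12.76) / 9 = 120.7100 / 9 = 13.4122
Sum of squared deviations: (−1.1222)² + (+3.3178)² + (+2.7378)² + (+1.4878)² + (−2.4222)² + (−1.5122)² + (−2.5922)² + (+0.7578)² + (−0.6522)² = 37.8492
Variance = 37.8492 / 8 = 4.7311
SE* = √4.7311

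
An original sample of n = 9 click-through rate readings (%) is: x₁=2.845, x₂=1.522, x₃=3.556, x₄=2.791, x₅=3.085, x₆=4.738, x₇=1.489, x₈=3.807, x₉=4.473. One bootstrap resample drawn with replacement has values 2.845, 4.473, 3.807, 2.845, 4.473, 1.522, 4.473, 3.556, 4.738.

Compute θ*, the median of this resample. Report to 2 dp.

Sorted: 1.522, 2.845, 2.845, 3.556, 3.807, 4.473, 4.473, 4.473, 4.738
Median = middle value = 3.81

θ* = 3.81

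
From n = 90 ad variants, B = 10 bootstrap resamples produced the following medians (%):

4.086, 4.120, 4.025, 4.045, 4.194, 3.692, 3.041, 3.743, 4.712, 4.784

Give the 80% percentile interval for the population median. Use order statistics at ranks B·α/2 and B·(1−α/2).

Sorted replicates: 3.041, 3.692, 3.743, 4.025, 4.045, 4.086, 4.120, 4.194, 4.712, 4.784
α = 0.20; lower rank = 10 × 0.100 = 1; upper rank = 10 × 0.900 = 9.
The 1st smallest replicate is 3.041; the 9th is 4.712.

(3.041, 4.712)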